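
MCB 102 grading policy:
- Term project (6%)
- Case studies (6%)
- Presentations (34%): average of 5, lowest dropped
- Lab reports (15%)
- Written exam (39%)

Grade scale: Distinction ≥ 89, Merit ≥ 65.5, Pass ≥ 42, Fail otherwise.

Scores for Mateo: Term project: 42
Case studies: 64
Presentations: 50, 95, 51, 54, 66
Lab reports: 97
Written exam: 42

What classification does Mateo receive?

Presentations: drop 50 → average of remaining 4 = 266/4 = 66.5
Weighted total:
  Term project 42 × 0.06 = 2.52
  Case studies 64 × 0.06 = 3.84
  Presentations 66.5 × 0.34 = 22.61
  Lab reports 97 × 0.15 = 14.55
  Written exam 42 × 0.39 = 16.38
Sum = 59.9
59.9 is ≥ 42 and < 65.5 → Pass

Pass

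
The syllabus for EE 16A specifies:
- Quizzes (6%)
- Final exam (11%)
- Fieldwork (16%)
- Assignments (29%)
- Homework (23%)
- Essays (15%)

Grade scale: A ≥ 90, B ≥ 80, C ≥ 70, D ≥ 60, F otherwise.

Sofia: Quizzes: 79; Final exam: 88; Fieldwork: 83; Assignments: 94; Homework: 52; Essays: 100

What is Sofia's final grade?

Weighted total:
  Quizzes 79 × 0.06 = 4.74
  Final exam 88 × 0.11 = 9.68
  Fieldwork 83 × 0.16 = 13.28
  Assignments 94 × 0.29 = 27.26
  Homework 52 × 0.23 = 11.96
  Essays 100 × 0.15 = 15
Sum = 81.92
81.92 is ≥ 80 and < 90 → B

B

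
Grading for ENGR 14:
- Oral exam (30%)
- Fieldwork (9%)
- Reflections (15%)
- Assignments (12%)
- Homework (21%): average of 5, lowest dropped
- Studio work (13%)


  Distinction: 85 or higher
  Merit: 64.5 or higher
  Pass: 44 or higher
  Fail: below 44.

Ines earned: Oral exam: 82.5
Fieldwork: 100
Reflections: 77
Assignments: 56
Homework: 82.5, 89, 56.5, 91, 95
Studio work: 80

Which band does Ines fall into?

Homework: drop 56.5 → average of remaining 4 = 357.5/4 = 89.375
Weighted total:
  Oral exam 82.5 × 0.3 = 24.75
  Fieldwork 100 × 0.09 = 9
  Reflections 77 × 0.15 = 11.55
  Assignments 56 × 0.12 = 6.72
  Homework 89.375 × 0.21 = 18.76875
  Studio work 80 × 0.13 = 10.4
Sum = 81.18875
81.18875 is ≥ 64.5 and < 85 → Merit

Merit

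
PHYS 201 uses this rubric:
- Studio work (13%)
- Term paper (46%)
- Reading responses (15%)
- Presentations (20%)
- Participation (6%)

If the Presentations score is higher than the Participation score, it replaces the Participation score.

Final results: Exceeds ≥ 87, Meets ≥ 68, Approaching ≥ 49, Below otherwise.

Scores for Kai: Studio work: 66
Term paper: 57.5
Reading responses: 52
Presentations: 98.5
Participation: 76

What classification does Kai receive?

Meets

Presentations (98.5) > Participation (76), so Participation counts as 98.5.
Weighted total:
  Studio work 66 × 0.13 = 8.58
  Term paper 57.5 × 0.46 = 26.45
  Reading responses 52 × 0.15 = 7.8
  Presentations 98.5 × 0.2 = 19.7
  Participation 98.5 × 0.06 = 5.91
Sum = 68.44
68.44 is ≥ 68 and < 87 → Meets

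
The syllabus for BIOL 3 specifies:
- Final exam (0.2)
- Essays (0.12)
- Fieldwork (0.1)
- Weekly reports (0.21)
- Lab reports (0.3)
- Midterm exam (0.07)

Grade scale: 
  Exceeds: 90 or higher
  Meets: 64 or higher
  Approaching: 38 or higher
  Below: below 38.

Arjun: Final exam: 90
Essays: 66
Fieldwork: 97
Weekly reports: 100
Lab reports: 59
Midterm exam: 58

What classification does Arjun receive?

Meets

Weighted total:
  Final exam 90 × 0.2 = 18
  Essays 66 × 0.12 = 7.92
  Fieldwork 97 × 0.1 = 9.7
  Weekly reports 100 × 0.21 = 21
  Lab reports 59 × 0.3 = 17.7
  Midterm exam 58 × 0.07 = 4.06
Sum = 78.38
78.38 is ≥ 64 and < 90 → Meets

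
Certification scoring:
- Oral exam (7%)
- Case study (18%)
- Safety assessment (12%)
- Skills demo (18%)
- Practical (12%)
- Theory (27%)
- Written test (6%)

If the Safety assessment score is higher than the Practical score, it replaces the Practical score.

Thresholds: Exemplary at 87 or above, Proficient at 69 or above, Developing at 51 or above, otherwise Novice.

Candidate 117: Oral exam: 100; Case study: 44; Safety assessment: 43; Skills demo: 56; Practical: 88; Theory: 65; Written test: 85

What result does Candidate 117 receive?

Developing

Safety assessment (43) ≤ Practical (88), so Practical stays at 88.
Weighted total:
  Oral exam 100 × 0.07 = 7
  Case study 44 × 0.18 = 7.92
  Safety assessment 43 × 0.12 = 5.16
  Skills demo 56 × 0.18 = 10.08
  Practical 88 × 0.12 = 10.56
  Theory 65 × 0.27 = 17.55
  Written test 85 × 0.06 = 5.1
Sum = 63.37
63.37 is ≥ 51 and < 69 → Developing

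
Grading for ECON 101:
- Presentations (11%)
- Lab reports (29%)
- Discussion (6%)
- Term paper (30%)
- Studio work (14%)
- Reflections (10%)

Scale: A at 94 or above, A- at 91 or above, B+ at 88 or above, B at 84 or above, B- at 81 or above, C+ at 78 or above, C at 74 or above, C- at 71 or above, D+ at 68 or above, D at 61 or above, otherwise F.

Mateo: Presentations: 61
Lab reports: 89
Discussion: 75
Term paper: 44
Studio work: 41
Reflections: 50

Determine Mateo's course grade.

F

Weighted total:
  Presentations 61 × 0.11 = 6.71
  Lab reports 89 × 0.29 = 25.81
  Discussion 75 × 0.06 = 4.5
  Term paper 44 × 0.3 = 13.2
  Studio work 41 × 0.14 = 5.74
  Reflections 50 × 0.1 = 5
Sum = 60.96
60.96 < 61 → F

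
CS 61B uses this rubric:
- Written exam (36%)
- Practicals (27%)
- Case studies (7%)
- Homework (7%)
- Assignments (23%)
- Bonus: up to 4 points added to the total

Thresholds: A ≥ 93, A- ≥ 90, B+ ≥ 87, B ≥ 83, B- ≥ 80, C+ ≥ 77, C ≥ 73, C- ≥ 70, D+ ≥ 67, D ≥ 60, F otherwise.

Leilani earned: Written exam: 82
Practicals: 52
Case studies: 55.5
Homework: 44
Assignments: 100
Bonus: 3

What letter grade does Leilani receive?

Weighted total:
  Written exam 82 × 0.36 = 29.52
  Practicals 52 × 0.27 = 14.04
  Case studies 55.5 × 0.07 = 3.885
  Homework 44 × 0.07 = 3.08
  Assignments 100 × 0.23 = 23
Sum = 73.525
Bonus: 73.525 + 3 = 76.525
76.525 is ≥ 73 and < 77 → C

C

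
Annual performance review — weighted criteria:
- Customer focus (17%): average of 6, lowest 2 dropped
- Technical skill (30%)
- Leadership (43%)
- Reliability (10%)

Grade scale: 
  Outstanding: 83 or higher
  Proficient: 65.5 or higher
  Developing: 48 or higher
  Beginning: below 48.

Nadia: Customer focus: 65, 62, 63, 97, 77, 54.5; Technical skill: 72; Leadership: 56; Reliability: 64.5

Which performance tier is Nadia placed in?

Customer focus: drop 54.5, 62 → average of remaining 4 = 302/4 = 75.5
Weighted total:
  Customer focus 75.5 × 0.17 = 12.835
  Technical skill 72 × 0.3 = 21.6
  Leadership 56 × 0.43 = 24.08
  Reliability 64.5 × 0.1 = 6.45
Sum = 64.965
64.965 is ≥ 48 and < 65.5 → Developing

Developing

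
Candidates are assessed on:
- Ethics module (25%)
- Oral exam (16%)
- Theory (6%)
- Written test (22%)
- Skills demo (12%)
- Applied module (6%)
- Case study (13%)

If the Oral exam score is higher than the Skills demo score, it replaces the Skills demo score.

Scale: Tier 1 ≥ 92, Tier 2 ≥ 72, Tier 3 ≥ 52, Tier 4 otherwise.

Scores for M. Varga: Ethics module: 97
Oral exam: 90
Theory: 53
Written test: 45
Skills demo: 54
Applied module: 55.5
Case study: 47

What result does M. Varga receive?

Tier 3

Oral exam (90) > Skills demo (54), so Skills demo counts as 90.
Weighted total:
  Ethics module 97 × 0.25 = 24.25
  Oral exam 90 × 0.16 = 14.4
  Theory 53 × 0.06 = 3.18
  Written test 45 × 0.22 = 9.9
  Skills demo 90 × 0.12 = 10.8
  Applied module 55.5 × 0.06 = 3.33
  Case study 47 × 0.13 = 6.11
Sum = 71.97
71.97 is ≥ 52 and < 72 → Tier 3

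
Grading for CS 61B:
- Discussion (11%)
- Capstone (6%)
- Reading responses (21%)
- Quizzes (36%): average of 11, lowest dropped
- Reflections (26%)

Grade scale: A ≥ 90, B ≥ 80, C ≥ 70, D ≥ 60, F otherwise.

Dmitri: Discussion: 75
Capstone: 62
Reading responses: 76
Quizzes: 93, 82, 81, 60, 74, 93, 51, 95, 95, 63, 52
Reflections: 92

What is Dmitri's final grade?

Quizzes: drop 51 → average of remaining 10 = 788/10 = 78.8
Weighted total:
  Discussion 75 × 0.11 = 8.25
  Capstone 62 × 0.06 = 3.72
  Reading responses 76 × 0.21 = 15.96
  Quizzes 78.8 × 0.36 = 28.368
  Reflections 92 × 0.26 = 23.92
Sum = 80.218
80.218 is ≥ 80 and < 90 → B

B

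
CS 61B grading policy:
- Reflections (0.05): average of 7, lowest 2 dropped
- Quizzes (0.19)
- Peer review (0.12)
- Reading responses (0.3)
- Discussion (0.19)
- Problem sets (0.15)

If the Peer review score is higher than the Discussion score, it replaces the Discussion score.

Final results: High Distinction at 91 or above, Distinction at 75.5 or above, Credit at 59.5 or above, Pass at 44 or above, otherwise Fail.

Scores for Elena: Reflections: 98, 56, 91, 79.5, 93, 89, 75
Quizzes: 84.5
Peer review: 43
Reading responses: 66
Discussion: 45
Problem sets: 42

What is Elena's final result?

Reflections: drop 56, 75 → average of remaining 5 = 450.5/5 = 90.1
Peer review (43) ≤ Discussion (45), so Discussion stays at 45.
Weighted total:
  Reflections 90.1 × 0.05 = 4.505
  Quizzes 84.5 × 0.19 = 16.055
  Peer review 43 × 0.12 = 5.16
  Reading responses 66 × 0.3 = 19.8
  Discussion 45 × 0.19 = 8.55
  Problem sets 42 × 0.15 = 6.3
Sum = 60.37
60.37 is ≥ 59.5 and < 75.5 → Credit

Credit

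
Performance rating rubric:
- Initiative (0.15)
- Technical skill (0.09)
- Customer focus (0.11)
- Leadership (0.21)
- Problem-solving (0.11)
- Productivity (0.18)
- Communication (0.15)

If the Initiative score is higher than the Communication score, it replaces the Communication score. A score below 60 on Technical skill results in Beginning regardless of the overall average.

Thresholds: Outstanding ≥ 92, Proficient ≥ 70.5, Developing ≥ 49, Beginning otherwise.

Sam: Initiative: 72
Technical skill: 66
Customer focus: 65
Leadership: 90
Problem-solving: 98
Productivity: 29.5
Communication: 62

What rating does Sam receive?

Developing

Initiative (72) > Communication (62), so Communication counts as 72.
Technical skill score 66 ≥ 60: minimum met.
Weighted total:
  Initiative 72 × 0.15 = 10.8
  Technical skill 66 × 0.09 = 5.94
  Customer focus 65 × 0.11 = 7.15
  Leadership 90 × 0.21 = 18.9
  Problem-solving 98 × 0.11 = 10.78
  Productivity 29.5 × 0.18 = 5.31
  Communication 72 × 0.15 = 10.8
Sum = 69.68
69.68 is ≥ 49 and < 70.5 → Developing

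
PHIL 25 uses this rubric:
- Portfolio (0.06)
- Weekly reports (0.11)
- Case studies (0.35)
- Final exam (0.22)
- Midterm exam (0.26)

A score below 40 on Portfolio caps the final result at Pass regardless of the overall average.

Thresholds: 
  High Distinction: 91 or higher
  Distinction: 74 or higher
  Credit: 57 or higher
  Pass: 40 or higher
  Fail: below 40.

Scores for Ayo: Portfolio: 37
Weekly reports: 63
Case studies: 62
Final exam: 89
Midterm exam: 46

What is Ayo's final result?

Portfolio score 37 < 40: minimum not met.
Weighted total:
  Portfolio 37 × 0.06 = 2.22
  Weekly reports 63 × 0.11 = 6.93
  Case studies 62 × 0.35 = 21.7
  Final exam 89 × 0.22 = 19.58
  Midterm exam 46 × 0.26 = 11.96
Sum = 62.39
62.39 would be Credit; cap at Pass applies → Pass.

Pass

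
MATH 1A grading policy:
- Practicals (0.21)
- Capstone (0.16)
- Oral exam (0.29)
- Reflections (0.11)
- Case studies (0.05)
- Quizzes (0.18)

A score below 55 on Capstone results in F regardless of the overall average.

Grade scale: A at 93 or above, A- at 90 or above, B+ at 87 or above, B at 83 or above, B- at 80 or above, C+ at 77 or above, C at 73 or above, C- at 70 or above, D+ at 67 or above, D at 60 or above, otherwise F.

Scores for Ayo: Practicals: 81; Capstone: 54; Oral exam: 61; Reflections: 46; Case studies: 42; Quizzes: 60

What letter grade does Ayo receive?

F

Capstone score 54 < 55: minimum not met.
Weighted total:
  Practicals 81 × 0.21 = 17.01
  Capstone 54 × 0.16 = 8.64
  Oral exam 61 × 0.29 = 17.69
  Reflections 46 × 0.11 = 5.06
  Case studies 42 × 0.05 = 2.1
  Quizzes 60 × 0.18 = 10.8
Sum = 61.3
Because the Capstone minimum was not met, the result is F.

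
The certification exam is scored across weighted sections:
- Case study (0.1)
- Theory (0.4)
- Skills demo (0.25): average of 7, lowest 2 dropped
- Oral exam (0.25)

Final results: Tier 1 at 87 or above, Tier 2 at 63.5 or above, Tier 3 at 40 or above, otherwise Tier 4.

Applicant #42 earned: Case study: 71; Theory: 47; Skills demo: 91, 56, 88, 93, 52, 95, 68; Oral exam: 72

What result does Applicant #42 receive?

Tier 2

Skills demo: drop 52, 56 → average of remaining 5 = 435/5 = 87
Weighted total:
  Case study 71 × 0.1 = 7.1
  Theory 47 × 0.4 = 18.8
  Skills demo 87 × 0.25 = 21.75
  Oral exam 72 × 0.25 = 18
Sum = 65.65
65.65 is ≥ 63.5 and < 87 → Tier 2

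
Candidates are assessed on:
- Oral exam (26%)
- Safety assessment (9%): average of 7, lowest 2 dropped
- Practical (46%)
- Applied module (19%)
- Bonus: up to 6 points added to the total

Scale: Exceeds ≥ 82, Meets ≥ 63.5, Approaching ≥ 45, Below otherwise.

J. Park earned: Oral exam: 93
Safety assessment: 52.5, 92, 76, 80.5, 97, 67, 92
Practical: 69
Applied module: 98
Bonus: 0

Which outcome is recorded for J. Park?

Exceeds

Safety assessment: drop 52.5, 67 → average of remaining 5 = 437.5/5 = 87.5
Weighted total:
  Oral exam 93 × 0.26 = 24.18
  Safety assessment 87.5 × 0.09 = 7.875
  Practical 69 × 0.46 = 31.74
  Applied module 98 × 0.19 = 18.62
Sum = 82.415
Bonus: 82.415 + 0 = 82.415
82.415 ≥ 82 → Exceeds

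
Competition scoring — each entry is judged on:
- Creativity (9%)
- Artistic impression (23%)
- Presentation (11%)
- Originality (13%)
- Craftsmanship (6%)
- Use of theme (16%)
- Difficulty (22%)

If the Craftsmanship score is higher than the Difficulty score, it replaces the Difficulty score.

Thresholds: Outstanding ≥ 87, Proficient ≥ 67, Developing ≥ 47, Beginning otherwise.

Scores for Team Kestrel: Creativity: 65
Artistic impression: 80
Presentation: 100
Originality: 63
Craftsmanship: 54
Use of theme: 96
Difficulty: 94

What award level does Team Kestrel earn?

Craftsmanship (54) ≤ Difficulty (94), so Difficulty stays at 94.
Weighted total:
  Creativity 65 × 0.09 = 5.85
  Artistic impression 80 × 0.23 = 18.4
  Presentation 100 × 0.11 = 11
  Originality 63 × 0.13 = 8.19
  Craftsmanship 54 × 0.06 = 3.24
  Use of theme 96 × 0.16 = 15.36
  Difficulty 94 × 0.22 = 20.68
Sum = 82.72
82.72 is ≥ 67 and < 87 → Proficient

Proficient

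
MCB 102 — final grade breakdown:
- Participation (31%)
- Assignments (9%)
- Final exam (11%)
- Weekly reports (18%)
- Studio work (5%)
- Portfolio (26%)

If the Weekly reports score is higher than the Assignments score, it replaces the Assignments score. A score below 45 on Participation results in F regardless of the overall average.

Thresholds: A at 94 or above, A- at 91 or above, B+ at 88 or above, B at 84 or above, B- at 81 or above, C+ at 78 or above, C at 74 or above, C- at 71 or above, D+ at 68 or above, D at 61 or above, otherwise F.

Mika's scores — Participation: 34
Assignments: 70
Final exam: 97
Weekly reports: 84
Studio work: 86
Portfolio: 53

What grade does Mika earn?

F

Weekly reports (84) > Assignments (70), so Assignments counts as 84.
Participation score 34 < 45: minimum not met.
Weighted total:
  Participation 34 × 0.31 = 10.54
  Assignments 84 × 0.09 = 7.56
  Final exam 97 × 0.11 = 10.67
  Weekly reports 84 × 0.18 = 15.12
  Studio work 86 × 0.05 = 4.3
  Portfolio 53 × 0.26 = 13.78
Sum = 61.97
Because the Participation minimum was not met, the result is F.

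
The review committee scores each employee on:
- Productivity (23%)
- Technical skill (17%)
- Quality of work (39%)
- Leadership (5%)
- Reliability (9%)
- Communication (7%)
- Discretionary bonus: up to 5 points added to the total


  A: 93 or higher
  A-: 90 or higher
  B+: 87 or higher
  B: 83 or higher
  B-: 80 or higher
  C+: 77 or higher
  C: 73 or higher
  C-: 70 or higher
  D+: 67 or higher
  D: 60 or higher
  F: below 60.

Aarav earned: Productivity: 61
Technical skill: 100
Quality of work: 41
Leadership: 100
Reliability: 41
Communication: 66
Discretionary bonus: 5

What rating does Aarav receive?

D

Weighted total:
  Productivity 61 × 0.23 = 14.03
  Technical skill 100 × 0.17 = 17
  Quality of work 41 × 0.39 = 15.99
  Leadership 100 × 0.05 = 5
  Reliability 41 × 0.09 = 3.69
  Communication 66 × 0.07 = 4.62
Sum = 60.33
Discretionary bonus: 60.33 + 5 = 65.33
65.33 is ≥ 60 and < 67 → D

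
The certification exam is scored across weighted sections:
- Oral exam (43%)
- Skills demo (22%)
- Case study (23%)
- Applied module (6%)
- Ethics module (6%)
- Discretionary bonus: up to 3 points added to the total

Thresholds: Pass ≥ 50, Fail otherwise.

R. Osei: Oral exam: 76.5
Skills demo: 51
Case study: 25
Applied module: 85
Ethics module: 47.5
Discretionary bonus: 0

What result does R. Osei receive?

Weighted total:
  Oral exam 76.5 × 0.43 = 32.895
  Skills demo 51 × 0.22 = 11.22
  Case study 25 × 0.23 = 5.75
  Applied module 85 × 0.06 = 5.1
  Ethics module 47.5 × 0.06 = 2.85
Sum = 57.815
Discretionary bonus: 57.815 + 0 = 57.815
57.815 ≥ 50 → Pass

Pass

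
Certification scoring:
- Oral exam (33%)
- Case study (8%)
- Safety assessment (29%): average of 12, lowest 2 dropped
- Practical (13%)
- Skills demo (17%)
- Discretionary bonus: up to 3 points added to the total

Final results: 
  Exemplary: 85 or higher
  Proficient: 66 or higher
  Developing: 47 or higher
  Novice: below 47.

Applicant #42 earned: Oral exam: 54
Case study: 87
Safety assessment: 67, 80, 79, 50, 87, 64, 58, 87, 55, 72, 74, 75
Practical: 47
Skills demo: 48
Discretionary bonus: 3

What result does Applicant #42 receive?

Developing

Safety assessment: drop 50, 55 → average of remaining 10 = 743/10 = 74.3
Weighted total:
  Oral exam 54 × 0.33 = 17.82
  Case study 87 × 0.08 = 6.96
  Safety assessment 74.3 × 0.29 = 21.547
  Practical 47 × 0.13 = 6.11
  Skills demo 48 × 0.17 = 8.16
Sum = 60.597
Discretionary bonus: 60.597 + 3 = 63.597
63.597 is ≥ 47 and < 66 → Developing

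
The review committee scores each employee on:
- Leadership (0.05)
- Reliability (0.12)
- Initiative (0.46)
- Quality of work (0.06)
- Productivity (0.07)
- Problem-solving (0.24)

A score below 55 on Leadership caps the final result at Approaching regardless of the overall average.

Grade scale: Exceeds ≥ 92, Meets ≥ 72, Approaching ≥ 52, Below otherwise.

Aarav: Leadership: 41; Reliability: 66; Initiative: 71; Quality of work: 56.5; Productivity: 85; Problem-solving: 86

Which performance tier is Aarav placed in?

Approaching

Leadership score 41 < 55: minimum not met.
Weighted total:
  Leadership 41 × 0.05 = 2.05
  Reliability 66 × 0.12 = 7.92
  Initiative 71 × 0.46 = 32.66
  Quality of work 56.5 × 0.06 = 3.39
  Productivity 85 × 0.07 = 5.95
  Problem-solving 86 × 0.24 = 20.64
Sum = 72.61
72.61 would be Meets; cap at Approaching applies → Approaching.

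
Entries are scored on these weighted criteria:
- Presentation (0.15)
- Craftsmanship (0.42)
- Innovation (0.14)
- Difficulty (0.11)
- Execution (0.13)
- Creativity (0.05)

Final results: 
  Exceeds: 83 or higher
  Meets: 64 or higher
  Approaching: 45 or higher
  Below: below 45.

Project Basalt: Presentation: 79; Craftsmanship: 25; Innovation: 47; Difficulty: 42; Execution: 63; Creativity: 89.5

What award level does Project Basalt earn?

Approaching

Weighted total:
  Presentation 79 × 0.15 = 11.85
  Craftsmanship 25 × 0.42 = 10.5
  Innovation 47 × 0.14 = 6.58
  Difficulty 42 × 0.11 = 4.62
  Execution 63 × 0.13 = 8.19
  Creativity 89.5 × 0.05 = 4.475
Sum = 46.215
46.215 is ≥ 45 and < 64 → Approaching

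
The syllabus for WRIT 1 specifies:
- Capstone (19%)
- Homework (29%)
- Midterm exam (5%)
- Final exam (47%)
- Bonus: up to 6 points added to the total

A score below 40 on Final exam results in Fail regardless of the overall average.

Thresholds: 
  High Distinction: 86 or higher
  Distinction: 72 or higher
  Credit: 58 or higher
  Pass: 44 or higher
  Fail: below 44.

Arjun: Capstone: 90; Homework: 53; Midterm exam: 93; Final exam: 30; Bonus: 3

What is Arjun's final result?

Final exam score 30 < 40: minimum not met.
Weighted total:
  Capstone 90 × 0.19 = 17.1
  Homework 53 × 0.29 = 15.37
  Midterm exam 93 × 0.05 = 4.65
  Final exam 30 × 0.47 = 14.1
Sum = 51.22
Bonus: 51.22 + 3 = 54.22
Because the Final exam minimum was not met, the result is Fail.

Fail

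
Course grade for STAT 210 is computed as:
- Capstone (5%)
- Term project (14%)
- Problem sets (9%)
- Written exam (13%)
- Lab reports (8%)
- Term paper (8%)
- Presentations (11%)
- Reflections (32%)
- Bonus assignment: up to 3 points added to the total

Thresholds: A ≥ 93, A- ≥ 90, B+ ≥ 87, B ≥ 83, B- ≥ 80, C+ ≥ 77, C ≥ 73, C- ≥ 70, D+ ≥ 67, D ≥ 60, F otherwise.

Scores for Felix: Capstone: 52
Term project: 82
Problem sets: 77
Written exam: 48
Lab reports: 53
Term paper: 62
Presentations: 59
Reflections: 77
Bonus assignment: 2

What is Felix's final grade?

D+

Weighted total:
  Capstone 52 × 0.05 = 2.6
  Term project 82 × 0.14 = 11.48
  Problem sets 77 × 0.09 = 6.93
  Written exam 48 × 0.13 = 6.24
  Lab reports 53 × 0.08 = 4.24
  Term paper 62 × 0.08 = 4.96
  Presentations 59 × 0.11 = 6.49
  Reflections 77 × 0.32 = 24.64
Sum = 67.58
Bonus assignment: 67.58 + 2 = 69.58
69.58 is ≥ 67 and < 70 → D+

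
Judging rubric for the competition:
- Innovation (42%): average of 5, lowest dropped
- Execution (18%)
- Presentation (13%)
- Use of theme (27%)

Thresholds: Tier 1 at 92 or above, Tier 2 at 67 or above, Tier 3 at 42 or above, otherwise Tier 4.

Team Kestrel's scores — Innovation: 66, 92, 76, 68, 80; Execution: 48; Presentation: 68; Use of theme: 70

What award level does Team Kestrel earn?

Tier 2

Innovation: drop 66 → average of remaining 4 = 316/4 = 79
Weighted total:
  Innovation 79 × 0.42 = 33.18
  Execution 48 × 0.18 = 8.64
  Presentation 68 × 0.13 = 8.84
  Use of theme 70 × 0.27 = 18.9
Sum = 69.56
69.56 is ≥ 67 and < 92 → Tier 2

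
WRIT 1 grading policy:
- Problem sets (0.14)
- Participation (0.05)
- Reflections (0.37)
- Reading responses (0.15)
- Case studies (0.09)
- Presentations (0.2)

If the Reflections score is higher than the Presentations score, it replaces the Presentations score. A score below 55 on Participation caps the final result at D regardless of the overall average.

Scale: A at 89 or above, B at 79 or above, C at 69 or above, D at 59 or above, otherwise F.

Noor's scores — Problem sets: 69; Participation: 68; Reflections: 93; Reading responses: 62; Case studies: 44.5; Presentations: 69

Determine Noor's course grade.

Reflections (93) > Presentations (69), so Presentations counts as 93.
Participation score 68 ≥ 55: minimum met.
Weighted total:
  Problem sets 69 × 0.14 = 9.66
  Participation 68 × 0.05 = 3.4
  Reflections 93 × 0.37 = 34.41
  Reading responses 62 × 0.15 = 9.3
  Case studies 44.5 × 0.09 = 4.005
  Presentations 93 × 0.2 = 18.6
Sum = 79.375
79.375 is ≥ 79 and < 89 → B

B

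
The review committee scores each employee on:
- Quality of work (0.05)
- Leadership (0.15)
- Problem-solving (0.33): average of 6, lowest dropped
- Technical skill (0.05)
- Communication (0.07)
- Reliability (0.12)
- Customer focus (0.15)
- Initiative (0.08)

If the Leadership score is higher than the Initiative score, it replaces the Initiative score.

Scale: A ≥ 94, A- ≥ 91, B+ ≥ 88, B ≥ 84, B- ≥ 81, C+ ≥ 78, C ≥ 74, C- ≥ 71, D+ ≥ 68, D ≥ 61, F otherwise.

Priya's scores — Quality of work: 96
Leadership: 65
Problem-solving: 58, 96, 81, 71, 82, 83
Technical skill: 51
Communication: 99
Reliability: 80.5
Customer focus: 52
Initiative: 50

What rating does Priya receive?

Problem-solving: drop 58 → average of remaining 5 = 413/5 = 82.6
Leadership (65) > Initiative (50), so Initiative counts as 65.
Weighted total:
  Quality of work 96 × 0.05 = 4.8
  Leadership 65 × 0.15 = 9.75
  Problem-solving 82.6 × 0.33 = 27.258
  Technical skill 51 × 0.05 = 2.55
  Communication 99 × 0.07 = 6.93
  Reliability 80.5 × 0.12 = 9.66
  Customer focus 52 × 0.15 = 7.8
  Initiative 65 × 0.08 = 5.2
Sum = 73.948
73.948 is ≥ 71 and < 74 → C-

C-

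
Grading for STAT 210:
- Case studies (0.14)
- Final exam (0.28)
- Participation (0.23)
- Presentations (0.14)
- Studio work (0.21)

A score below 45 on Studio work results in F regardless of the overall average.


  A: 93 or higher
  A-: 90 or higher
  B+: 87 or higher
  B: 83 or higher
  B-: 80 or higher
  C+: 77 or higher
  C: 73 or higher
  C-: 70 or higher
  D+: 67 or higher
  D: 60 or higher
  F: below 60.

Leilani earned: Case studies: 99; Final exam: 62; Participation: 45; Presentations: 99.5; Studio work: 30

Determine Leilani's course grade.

Studio work score 30 < 45: minimum not met.
Weighted total:
  Case studies 99 × 0.14 = 13.86
  Final exam 62 × 0.28 = 17.36
  Participation 45 × 0.23 = 10.35
  Presentations 99.5 × 0.14 = 13.93
  Studio work 30 × 0.21 = 6.3
Sum = 61.8
Because the Studio work minimum was not met, the result is F.

F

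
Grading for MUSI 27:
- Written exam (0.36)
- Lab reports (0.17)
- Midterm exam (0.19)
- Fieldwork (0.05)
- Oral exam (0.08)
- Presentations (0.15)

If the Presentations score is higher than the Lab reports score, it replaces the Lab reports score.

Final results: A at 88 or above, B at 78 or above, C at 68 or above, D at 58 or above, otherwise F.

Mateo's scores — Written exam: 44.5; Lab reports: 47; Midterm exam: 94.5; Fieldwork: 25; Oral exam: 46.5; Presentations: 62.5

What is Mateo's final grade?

D

Presentations (62.5) > Lab reports (47), so Lab reports counts as 62.5.
Weighted total:
  Written exam 44.5 × 0.36 = 16.02
  Lab reports 62.5 × 0.17 = 10.625
  Midterm exam 94.5 × 0.19 = 17.955
  Fieldwork 25 × 0.05 = 1.25
  Oral exam 46.5 × 0.08 = 3.72
  Presentations 62.5 × 0.15 = 9.375
Sum = 58.945
58.945 is ≥ 58 and < 68 → D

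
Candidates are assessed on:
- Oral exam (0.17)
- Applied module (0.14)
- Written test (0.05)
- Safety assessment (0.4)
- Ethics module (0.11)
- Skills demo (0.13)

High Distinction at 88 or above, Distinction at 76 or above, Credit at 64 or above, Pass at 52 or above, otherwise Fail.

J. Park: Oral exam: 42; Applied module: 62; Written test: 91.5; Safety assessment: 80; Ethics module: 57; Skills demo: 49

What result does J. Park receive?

Weighted total:
  Oral exam 42 × 0.17 = 7.14
  Applied module 62 × 0.14 = 8.68
  Written test 91.5 × 0.05 = 4.575
  Safety assessment 80 × 0.4 = 32
  Ethics module 57 × 0.11 = 6.27
  Skills demo 49 × 0.13 = 6.37
Sum = 65.035
65.035 is ≥ 64 and < 76 → Credit

Credit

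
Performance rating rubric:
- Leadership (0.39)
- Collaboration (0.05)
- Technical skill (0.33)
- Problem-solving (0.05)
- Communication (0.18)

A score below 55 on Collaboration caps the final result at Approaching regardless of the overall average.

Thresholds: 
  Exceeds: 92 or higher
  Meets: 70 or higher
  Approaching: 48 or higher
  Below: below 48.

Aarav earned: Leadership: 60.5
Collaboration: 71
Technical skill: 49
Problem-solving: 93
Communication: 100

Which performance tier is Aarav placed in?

Collaboration score 71 ≥ 55: minimum met.
Weighted total:
  Leadership 60.5 × 0.39 = 23.595
  Collaboration 71 × 0.05 = 3.55
  Technical skill 49 × 0.33 = 16.17
  Problem-solving 93 × 0.05 = 4.65
  Communication 100 × 0.18 = 18
Sum = 65.965
65.965 is ≥ 48 and < 70 → Approaching

Approaching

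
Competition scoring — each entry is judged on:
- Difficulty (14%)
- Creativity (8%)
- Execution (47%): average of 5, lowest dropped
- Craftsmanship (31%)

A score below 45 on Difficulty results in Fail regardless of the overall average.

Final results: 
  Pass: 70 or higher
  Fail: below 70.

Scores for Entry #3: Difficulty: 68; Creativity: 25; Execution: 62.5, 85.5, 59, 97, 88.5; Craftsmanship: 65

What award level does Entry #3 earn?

Execution: drop 59 → average of remaining 4 = 333.5/4 = 83.375
Difficulty score 68 ≥ 45: minimum met.
Weighted total:
  Difficulty 68 × 0.14 = 9.52
  Creativity 25 × 0.08 = 2
  Execution 83.375 × 0.47 = 39.18625
  Craftsmanship 65 × 0.31 = 20.15
Sum = 70.85625
70.85625 ≥ 70 → Pass

Pass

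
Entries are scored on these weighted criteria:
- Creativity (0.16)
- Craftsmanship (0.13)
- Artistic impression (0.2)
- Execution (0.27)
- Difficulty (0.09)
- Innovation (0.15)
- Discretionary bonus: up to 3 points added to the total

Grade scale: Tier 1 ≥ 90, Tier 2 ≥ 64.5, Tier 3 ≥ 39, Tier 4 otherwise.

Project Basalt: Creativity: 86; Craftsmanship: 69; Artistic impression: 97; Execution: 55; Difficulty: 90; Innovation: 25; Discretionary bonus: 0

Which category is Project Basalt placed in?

Tier 2

Weighted total:
  Creativity 86 × 0.16 = 13.76
  Craftsmanship 69 × 0.13 = 8.97
  Artistic impression 97 × 0.2 = 19.4
  Execution 55 × 0.27 = 14.85
  Difficulty 90 × 0.09 = 8.1
  Innovation 25 × 0.15 = 3.75
Sum = 68.83
Discretionary bonus: 68.83 + 0 = 68.83
68.83 is ≥ 64.5 and < 90 → Tier 2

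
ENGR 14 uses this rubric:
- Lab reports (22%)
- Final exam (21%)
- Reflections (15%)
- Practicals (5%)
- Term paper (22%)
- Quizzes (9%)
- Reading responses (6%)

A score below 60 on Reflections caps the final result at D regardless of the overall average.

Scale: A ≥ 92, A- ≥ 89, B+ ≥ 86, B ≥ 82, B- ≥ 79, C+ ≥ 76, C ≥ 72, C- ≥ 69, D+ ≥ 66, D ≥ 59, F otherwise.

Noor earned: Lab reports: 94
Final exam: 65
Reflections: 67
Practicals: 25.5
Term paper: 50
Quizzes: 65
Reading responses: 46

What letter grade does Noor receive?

Reflections score 67 ≥ 60: minimum met.
Weighted total:
  Lab reports 94 × 0.22 = 20.68
  Final exam 65 × 0.21 = 13.65
  Reflections 67 × 0.15 = 10.05
  Practicals 25.5 × 0.05 = 1.275
  Term paper 50 × 0.22 = 11
  Quizzes 65 × 0.09 = 5.85
  Reading responses 46 × 0.06 = 2.76
Sum = 65.265
65.265 is ≥ 59 and < 66 → D

D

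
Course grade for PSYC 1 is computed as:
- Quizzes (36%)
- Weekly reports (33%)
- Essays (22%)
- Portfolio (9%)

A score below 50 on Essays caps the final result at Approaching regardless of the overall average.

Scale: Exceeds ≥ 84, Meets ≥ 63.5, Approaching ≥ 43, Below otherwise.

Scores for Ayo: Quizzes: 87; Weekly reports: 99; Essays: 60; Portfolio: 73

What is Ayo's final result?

Meets

Essays score 60 ≥ 50: minimum met.
Weighted total:
  Quizzes 87 × 0.36 = 31.32
  Weekly reports 99 × 0.33 = 32.67
  Essays 60 × 0.22 = 13.2
  Portfolio 73 × 0.09 = 6.57
Sum = 83.76
83.76 is ≥ 63.5 and < 84 → Meets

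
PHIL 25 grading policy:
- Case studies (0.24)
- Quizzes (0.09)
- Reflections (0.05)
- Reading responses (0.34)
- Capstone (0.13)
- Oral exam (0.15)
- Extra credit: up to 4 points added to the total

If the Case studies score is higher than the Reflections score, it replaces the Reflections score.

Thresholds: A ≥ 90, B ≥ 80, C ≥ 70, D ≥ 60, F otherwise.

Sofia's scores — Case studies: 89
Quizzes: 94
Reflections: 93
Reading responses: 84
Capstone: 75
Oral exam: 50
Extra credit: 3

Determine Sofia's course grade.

B

Case studies (89) ≤ Reflections (93), so Reflections stays at 93.
Weighted total:
  Case studies 89 × 0.24 = 21.36
  Quizzes 94 × 0.09 = 8.46
  Reflections 93 × 0.05 = 4.65
  Reading responses 84 × 0.34 = 28.56
  Capstone 75 × 0.13 = 9.75
  Oral exam 50 × 0.15 = 7.5
Sum = 80.28
Extra credit: 80.28 + 3 = 83.28
83.28 is ≥ 80 and < 90 → B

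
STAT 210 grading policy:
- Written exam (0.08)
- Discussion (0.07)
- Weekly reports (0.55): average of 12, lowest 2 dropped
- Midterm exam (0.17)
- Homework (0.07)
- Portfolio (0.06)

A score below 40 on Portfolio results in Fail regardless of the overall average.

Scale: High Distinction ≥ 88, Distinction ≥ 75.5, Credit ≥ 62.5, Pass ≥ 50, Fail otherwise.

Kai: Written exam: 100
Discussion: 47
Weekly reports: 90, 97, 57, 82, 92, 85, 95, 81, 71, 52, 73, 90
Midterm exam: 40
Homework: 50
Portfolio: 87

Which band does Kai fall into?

Weekly reports: drop 52, 57 → average of remaining 10 = 856/10 = 85.6
Portfolio score 87 ≥ 40: minimum met.
Weighted total:
  Written exam 100 × 0.08 = 8
  Discussion 47 × 0.07 = 3.29
  Weekly reports 85.6 × 0.55 = 47.08
  Midterm exam 40 × 0.17 = 6.8
  Homework 50 × 0.07 = 3.5
  Portfolio 87 × 0.06 = 5.22
Sum = 73.89
73.89 is ≥ 62.5 and < 75.5 → Credit

Credit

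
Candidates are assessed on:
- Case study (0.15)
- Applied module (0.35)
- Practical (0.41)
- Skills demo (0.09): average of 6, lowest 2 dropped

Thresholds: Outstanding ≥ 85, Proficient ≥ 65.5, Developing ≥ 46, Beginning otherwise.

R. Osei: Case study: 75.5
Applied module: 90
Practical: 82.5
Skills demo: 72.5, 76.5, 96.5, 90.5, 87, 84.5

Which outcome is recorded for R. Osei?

Skills demo: drop 72.5, 76.5 → average of remaining 4 = 358.5/4 = 89.625
Weighted total:
  Case study 75.5 × 0.15 = 11.325
  Applied module 90 × 0.35 = 31.5
  Practical 82.5 × 0.41 = 33.825
  Skills demo 89.625 × 0.09 = 8.06625
Sum = 84.71625
84.71625 is ≥ 65.5 and < 85 → Proficient

Proficient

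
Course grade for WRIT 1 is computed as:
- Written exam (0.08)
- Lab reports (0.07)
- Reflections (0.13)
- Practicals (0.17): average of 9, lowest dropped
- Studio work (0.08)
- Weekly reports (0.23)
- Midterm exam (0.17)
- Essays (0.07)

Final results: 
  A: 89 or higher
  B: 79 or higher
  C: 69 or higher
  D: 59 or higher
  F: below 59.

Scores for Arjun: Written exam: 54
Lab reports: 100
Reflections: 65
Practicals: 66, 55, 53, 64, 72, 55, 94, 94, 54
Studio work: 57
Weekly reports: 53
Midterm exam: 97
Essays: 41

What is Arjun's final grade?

Practicals: drop 53 → average of remaining 8 = 554/8 = 69.25
Weighted total:
  Written exam 54 × 0.08 = 4.32
  Lab reports 100 × 0.07 = 7
  Reflections 65 × 0.13 = 8.45
  Practicals 69.25 × 0.17 = 11.7725
  Studio work 57 × 0.08 = 4.56
  Weekly reports 53 × 0.23 = 12.19
  Midterm exam 97 × 0.17 = 16.49
  Essays 41 × 0.07 = 2.87
Sum = 67.6525
67.6525 is ≥ 59 and < 69 → D

D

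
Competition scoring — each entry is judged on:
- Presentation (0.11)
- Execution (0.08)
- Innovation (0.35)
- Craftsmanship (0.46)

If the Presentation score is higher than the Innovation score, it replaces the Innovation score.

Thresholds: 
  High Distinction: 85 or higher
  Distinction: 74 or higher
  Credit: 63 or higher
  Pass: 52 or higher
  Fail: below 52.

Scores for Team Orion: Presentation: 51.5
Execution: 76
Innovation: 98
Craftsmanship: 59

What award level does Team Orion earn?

Credit

Presentation (51.5) ≤ Innovation (98), so Innovation stays at 98.
Weighted total:
  Presentation 51.5 × 0.11 = 5.665
  Execution 76 × 0.08 = 6.08
  Innovation 98 × 0.35 = 34.3
  Craftsmanship 59 × 0.46 = 27.14
Sum = 73.185
73.185 is ≥ 63 and < 74 → Credit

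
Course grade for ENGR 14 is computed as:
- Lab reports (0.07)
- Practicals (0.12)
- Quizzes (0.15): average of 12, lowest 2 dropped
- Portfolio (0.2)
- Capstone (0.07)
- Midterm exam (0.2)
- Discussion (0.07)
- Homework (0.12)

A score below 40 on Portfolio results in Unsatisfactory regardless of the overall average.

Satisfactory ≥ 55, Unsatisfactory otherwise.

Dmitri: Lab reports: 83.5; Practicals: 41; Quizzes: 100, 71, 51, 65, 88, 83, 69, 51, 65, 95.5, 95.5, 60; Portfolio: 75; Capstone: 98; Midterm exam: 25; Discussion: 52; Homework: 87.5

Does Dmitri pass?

Satisfactory

Quizzes: drop 51, 51 → average of remaining 10 = 792/10 = 79.2
Portfolio score 75 ≥ 40: minimum met.
Weighted total:
  Lab reports 83.5 × 0.07 = 5.845
  Practicals 41 × 0.12 = 4.92
  Quizzes 79.2 × 0.15 = 11.88
  Portfolio 75 × 0.2 = 15
  Capstone 98 × 0.07 = 6.86
  Midterm exam 25 × 0.2 = 5
  Discussion 52 × 0.07 = 3.64
  Homework 87.5 × 0.12 = 10.5
Sum = 63.645
63.645 ≥ 55 → Satisfactory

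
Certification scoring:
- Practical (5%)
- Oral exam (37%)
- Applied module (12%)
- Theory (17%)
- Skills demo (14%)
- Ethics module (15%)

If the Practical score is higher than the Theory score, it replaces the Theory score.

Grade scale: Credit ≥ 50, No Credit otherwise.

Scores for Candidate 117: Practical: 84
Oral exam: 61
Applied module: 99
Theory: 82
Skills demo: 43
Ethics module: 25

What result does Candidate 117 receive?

Practical (84) > Theory (82), so Theory counts as 84.
Weighted total:
  Practical 84 × 0.05 = 4.2
  Oral exam 61 × 0.37 = 22.57
  Applied module 99 × 0.12 = 11.88
  Theory 84 × 0.17 = 14.28
  Skills demo 43 × 0.14 = 6.02
  Ethics module 25 × 0.15 = 3.75
Sum = 62.7
62.7 ≥ 50 → Credit

Credit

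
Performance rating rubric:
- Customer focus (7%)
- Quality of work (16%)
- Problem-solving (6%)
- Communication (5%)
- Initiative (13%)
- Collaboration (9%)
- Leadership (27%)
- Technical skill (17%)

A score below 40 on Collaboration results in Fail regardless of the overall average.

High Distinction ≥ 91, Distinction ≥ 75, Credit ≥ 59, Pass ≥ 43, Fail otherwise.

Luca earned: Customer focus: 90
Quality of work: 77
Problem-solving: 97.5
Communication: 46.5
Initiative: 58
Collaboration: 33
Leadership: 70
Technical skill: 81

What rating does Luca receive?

Collaboration score 33 < 40: minimum not met.
Weighted total:
  Customer focus 90 × 0.07 = 6.3
  Quality of work 77 × 0.16 = 12.32
  Problem-solving 97.5 × 0.06 = 5.85
  Communication 46.5 × 0.05 = 2.325
  Initiative 58 × 0.13 = 7.54
  Collaboration 33 × 0.09 = 2.97
  Leadership 70 × 0.27 = 18.9
  Technical skill 81 × 0.17 = 13.77
Sum = 69.975
Because the Collaboration minimum was not met, the result is Fail.

Fail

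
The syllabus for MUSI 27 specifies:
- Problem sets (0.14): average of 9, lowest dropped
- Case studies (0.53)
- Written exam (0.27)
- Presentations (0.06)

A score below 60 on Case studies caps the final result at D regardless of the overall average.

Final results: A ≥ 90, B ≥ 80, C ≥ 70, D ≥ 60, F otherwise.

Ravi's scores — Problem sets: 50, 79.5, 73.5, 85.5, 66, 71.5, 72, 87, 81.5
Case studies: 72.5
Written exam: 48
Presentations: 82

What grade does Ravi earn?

D

Problem sets: drop 50 → average of remaining 8 = 616.5/8 = 77.0625
Case studies score 72.5 ≥ 60: minimum met.
Weighted total:
  Problem sets 77.0625 × 0.14 = 10.78875
  Case studies 72.5 × 0.53 = 38.425
  Written exam 48 × 0.27 = 12.96
  Presentations 82 × 0.06 = 4.92
Sum = 67.09375
67.09375 is ≥ 60 and < 70 → D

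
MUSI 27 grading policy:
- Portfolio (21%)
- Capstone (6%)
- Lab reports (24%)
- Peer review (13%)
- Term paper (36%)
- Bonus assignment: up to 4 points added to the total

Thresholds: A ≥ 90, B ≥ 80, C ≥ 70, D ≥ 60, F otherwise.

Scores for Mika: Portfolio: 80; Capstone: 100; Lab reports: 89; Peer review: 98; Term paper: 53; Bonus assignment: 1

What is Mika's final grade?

Weighted total:
  Portfolio 80 × 0.21 = 16.8
  Capstone 100 × 0.06 = 6
  Lab reports 89 × 0.24 = 21.36
  Peer review 98 × 0.13 = 12.74
  Term paper 53 × 0.36 = 19.08
Sum = 75.98
Bonus assignment: 75.98 + 1 = 76.98
76.98 is ≥ 70 and < 80 → C

C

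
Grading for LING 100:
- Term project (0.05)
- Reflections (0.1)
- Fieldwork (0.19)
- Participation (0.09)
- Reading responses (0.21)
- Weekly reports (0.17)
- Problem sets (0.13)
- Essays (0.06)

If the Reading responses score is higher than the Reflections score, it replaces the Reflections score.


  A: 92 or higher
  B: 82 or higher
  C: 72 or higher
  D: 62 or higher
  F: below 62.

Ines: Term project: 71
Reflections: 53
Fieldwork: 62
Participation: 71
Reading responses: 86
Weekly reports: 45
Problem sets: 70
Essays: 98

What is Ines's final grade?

D

Reading responses (86) > Reflections (53), so Reflections counts as 86.
Weighted total:
  Term project 71 × 0.05 = 3.55
  Reflections 86 × 0.1 = 8.6
  Fieldwork 62 × 0.19 = 11.78
  Participation 71 × 0.09 = 6.39
  Reading responses 86 × 0.21 = 18.06
  Weekly reports 45 × 0.17 = 7.65
  Problem sets 70 × 0.13 = 9.1
  Essays 98 × 0.06 = 5.88
Sum = 71.01
71.01 is ≥ 62 and < 72 → D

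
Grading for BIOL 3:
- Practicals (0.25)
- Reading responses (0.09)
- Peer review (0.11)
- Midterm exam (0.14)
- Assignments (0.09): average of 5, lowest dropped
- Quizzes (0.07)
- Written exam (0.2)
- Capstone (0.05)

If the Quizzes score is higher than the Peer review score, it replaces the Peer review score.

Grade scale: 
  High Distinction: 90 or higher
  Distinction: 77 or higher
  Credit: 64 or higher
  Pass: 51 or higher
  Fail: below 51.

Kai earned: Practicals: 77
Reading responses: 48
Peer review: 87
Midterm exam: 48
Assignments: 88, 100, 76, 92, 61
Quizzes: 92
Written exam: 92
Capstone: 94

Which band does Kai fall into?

Distinction

Assignments: drop 61 → average of remaining 4 = 356/4 = 89
Quizzes (92) > Peer review (87), so Peer review counts as 92.
Weighted total:
  Practicals 77 × 0.25 = 19.25
  Reading responses 48 × 0.09 = 4.32
  Peer review 92 × 0.11 = 10.12
  Midterm exam 48 × 0.14 = 6.72
  Assignments 89 × 0.09 = 8.01
  Quizzes 92 × 0.07 = 6.44
  Written exam 92 × 0.2 = 18.4
  Capstone 94 × 0.05 = 4.7
Sum = 77.96
77.96 is ≥ 77 and < 90 → Distinction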